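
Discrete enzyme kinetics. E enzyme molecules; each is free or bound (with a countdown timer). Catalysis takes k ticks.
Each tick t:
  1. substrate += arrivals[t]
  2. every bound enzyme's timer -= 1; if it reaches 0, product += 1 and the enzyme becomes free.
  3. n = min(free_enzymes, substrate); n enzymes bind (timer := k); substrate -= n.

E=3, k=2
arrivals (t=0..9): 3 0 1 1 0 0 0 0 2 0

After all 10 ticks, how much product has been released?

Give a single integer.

Answer: 5

Derivation:
t=0: arr=3 -> substrate=0 bound=3 product=0
t=1: arr=0 -> substrate=0 bound=3 product=0
t=2: arr=1 -> substrate=0 bound=1 product=3
t=3: arr=1 -> substrate=0 bound=2 product=3
t=4: arr=0 -> substrate=0 bound=1 product=4
t=5: arr=0 -> substrate=0 bound=0 product=5
t=6: arr=0 -> substrate=0 bound=0 product=5
t=7: arr=0 -> substrate=0 bound=0 product=5
t=8: arr=2 -> substrate=0 bound=2 product=5
t=9: arr=0 -> substrate=0 bound=2 product=5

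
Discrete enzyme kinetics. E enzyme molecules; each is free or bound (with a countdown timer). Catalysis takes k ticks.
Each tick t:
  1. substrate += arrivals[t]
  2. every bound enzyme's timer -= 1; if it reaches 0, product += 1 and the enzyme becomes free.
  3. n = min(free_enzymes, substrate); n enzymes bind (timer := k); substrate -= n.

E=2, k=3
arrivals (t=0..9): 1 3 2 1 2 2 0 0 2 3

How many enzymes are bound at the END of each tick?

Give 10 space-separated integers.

t=0: arr=1 -> substrate=0 bound=1 product=0
t=1: arr=3 -> substrate=2 bound=2 product=0
t=2: arr=2 -> substrate=4 bound=2 product=0
t=3: arr=1 -> substrate=4 bound=2 product=1
t=4: arr=2 -> substrate=5 bound=2 product=2
t=5: arr=2 -> substrate=7 bound=2 product=2
t=6: arr=0 -> substrate=6 bound=2 product=3
t=7: arr=0 -> substrate=5 bound=2 product=4
t=8: arr=2 -> substrate=7 bound=2 product=4
t=9: arr=3 -> substrate=9 bound=2 product=5

Answer: 1 2 2 2 2 2 2 2 2 2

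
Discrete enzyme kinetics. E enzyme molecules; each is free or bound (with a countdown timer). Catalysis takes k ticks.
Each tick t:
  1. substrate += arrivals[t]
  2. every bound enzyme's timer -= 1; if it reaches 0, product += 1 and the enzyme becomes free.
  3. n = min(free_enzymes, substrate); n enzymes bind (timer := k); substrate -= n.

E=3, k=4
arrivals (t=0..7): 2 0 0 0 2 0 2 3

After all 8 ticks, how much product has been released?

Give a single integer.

Answer: 2

Derivation:
t=0: arr=2 -> substrate=0 bound=2 product=0
t=1: arr=0 -> substrate=0 bound=2 product=0
t=2: arr=0 -> substrate=0 bound=2 product=0
t=3: arr=0 -> substrate=0 bound=2 product=0
t=4: arr=2 -> substrate=0 bound=2 product=2
t=5: arr=0 -> substrate=0 bound=2 product=2
t=6: arr=2 -> substrate=1 bound=3 product=2
t=7: arr=3 -> substrate=4 bound=3 product=2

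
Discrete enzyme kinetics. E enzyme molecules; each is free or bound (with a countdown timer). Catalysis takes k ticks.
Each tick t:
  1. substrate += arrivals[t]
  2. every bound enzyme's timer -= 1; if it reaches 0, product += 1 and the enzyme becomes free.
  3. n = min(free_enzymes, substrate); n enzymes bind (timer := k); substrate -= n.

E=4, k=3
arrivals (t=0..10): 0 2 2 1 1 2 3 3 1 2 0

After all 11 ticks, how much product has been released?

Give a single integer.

Answer: 10

Derivation:
t=0: arr=0 -> substrate=0 bound=0 product=0
t=1: arr=2 -> substrate=0 bound=2 product=0
t=2: arr=2 -> substrate=0 bound=4 product=0
t=3: arr=1 -> substrate=1 bound=4 product=0
t=4: arr=1 -> substrate=0 bound=4 product=2
t=5: arr=2 -> substrate=0 bound=4 product=4
t=6: arr=3 -> substrate=3 bound=4 product=4
t=7: arr=3 -> substrate=4 bound=4 product=6
t=8: arr=1 -> substrate=3 bound=4 product=8
t=9: arr=2 -> substrate=5 bound=4 product=8
t=10: arr=0 -> substrate=3 bound=4 product=10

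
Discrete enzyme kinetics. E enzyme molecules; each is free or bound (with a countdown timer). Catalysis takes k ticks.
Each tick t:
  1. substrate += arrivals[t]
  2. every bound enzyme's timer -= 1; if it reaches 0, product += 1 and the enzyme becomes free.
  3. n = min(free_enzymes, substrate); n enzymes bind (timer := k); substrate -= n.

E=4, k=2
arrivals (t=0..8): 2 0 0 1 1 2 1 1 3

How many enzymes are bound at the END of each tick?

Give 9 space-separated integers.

Answer: 2 2 0 1 2 3 3 2 4

Derivation:
t=0: arr=2 -> substrate=0 bound=2 product=0
t=1: arr=0 -> substrate=0 bound=2 product=0
t=2: arr=0 -> substrate=0 bound=0 product=2
t=3: arr=1 -> substrate=0 bound=1 product=2
t=4: arr=1 -> substrate=0 bound=2 product=2
t=5: arr=2 -> substrate=0 bound=3 product=3
t=6: arr=1 -> substrate=0 bound=3 product=4
t=7: arr=1 -> substrate=0 bound=2 product=6
t=8: arr=3 -> substrate=0 bound=4 product=7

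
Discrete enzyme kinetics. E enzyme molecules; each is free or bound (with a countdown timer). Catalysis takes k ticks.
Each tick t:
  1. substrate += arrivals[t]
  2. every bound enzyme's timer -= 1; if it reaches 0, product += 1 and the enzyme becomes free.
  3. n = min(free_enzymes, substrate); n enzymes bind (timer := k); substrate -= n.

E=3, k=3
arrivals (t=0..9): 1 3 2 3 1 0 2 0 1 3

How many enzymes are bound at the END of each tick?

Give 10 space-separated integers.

t=0: arr=1 -> substrate=0 bound=1 product=0
t=1: arr=3 -> substrate=1 bound=3 product=0
t=2: arr=2 -> substrate=3 bound=3 product=0
t=3: arr=3 -> substrate=5 bound=3 product=1
t=4: arr=1 -> substrate=4 bound=3 product=3
t=5: arr=0 -> substrate=4 bound=3 product=3
t=6: arr=2 -> substrate=5 bound=3 product=4
t=7: arr=0 -> substrate=3 bound=3 product=6
t=8: arr=1 -> substrate=4 bound=3 product=6
t=9: arr=3 -> substrate=6 bound=3 product=7

Answer: 1 3 3 3 3 3 3 3 3 3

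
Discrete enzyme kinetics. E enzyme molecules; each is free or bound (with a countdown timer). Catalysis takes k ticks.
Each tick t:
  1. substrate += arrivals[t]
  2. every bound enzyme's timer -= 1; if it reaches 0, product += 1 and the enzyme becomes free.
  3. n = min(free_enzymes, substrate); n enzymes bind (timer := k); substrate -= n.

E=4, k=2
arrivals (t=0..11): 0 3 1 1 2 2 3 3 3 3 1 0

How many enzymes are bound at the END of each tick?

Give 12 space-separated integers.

t=0: arr=0 -> substrate=0 bound=0 product=0
t=1: arr=3 -> substrate=0 bound=3 product=0
t=2: arr=1 -> substrate=0 bound=4 product=0
t=3: arr=1 -> substrate=0 bound=2 product=3
t=4: arr=2 -> substrate=0 bound=3 product=4
t=5: arr=2 -> substrate=0 bound=4 product=5
t=6: arr=3 -> substrate=1 bound=4 product=7
t=7: arr=3 -> substrate=2 bound=4 product=9
t=8: arr=3 -> substrate=3 bound=4 product=11
t=9: arr=3 -> substrate=4 bound=4 product=13
t=10: arr=1 -> substrate=3 bound=4 product=15
t=11: arr=0 -> substrate=1 bound=4 product=17

Answer: 0 3 4 2 3 4 4 4 4 4 4 4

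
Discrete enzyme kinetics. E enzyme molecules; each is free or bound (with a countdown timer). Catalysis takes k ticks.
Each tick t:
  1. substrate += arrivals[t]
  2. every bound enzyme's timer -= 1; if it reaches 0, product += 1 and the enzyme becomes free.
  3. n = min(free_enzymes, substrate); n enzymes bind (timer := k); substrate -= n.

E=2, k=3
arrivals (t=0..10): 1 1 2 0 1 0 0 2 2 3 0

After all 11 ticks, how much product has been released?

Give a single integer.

t=0: arr=1 -> substrate=0 bound=1 product=0
t=1: arr=1 -> substrate=0 bound=2 product=0
t=2: arr=2 -> substrate=2 bound=2 product=0
t=3: arr=0 -> substrate=1 bound=2 product=1
t=4: arr=1 -> substrate=1 bound=2 product=2
t=5: arr=0 -> substrate=1 bound=2 product=2
t=6: arr=0 -> substrate=0 bound=2 product=3
t=7: arr=2 -> substrate=1 bound=2 product=4
t=8: arr=2 -> substrate=3 bound=2 product=4
t=9: arr=3 -> substrate=5 bound=2 product=5
t=10: arr=0 -> substrate=4 bound=2 product=6

Answer: 6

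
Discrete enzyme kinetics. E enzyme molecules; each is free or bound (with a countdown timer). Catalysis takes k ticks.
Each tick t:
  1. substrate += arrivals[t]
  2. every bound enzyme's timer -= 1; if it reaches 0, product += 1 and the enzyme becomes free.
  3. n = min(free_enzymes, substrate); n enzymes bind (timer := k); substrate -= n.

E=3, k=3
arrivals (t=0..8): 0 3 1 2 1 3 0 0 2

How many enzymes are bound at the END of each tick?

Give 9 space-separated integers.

t=0: arr=0 -> substrate=0 bound=0 product=0
t=1: arr=3 -> substrate=0 bound=3 product=0
t=2: arr=1 -> substrate=1 bound=3 product=0
t=3: arr=2 -> substrate=3 bound=3 product=0
t=4: arr=1 -> substrate=1 bound=3 product=3
t=5: arr=3 -> substrate=4 bound=3 product=3
t=6: arr=0 -> substrate=4 bound=3 product=3
t=7: arr=0 -> substrate=1 bound=3 product=6
t=8: arr=2 -> substrate=3 bound=3 product=6

Answer: 0 3 3 3 3 3 3 3 3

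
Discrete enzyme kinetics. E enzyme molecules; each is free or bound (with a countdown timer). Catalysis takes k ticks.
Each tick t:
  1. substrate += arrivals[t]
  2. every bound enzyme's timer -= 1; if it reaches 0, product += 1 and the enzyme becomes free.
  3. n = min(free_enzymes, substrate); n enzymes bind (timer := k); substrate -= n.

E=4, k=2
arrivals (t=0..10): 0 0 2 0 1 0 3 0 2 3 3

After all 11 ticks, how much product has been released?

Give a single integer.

t=0: arr=0 -> substrate=0 bound=0 product=0
t=1: arr=0 -> substrate=0 bound=0 product=0
t=2: arr=2 -> substrate=0 bound=2 product=0
t=3: arr=0 -> substrate=0 bound=2 product=0
t=4: arr=1 -> substrate=0 bound=1 product=2
t=5: arr=0 -> substrate=0 bound=1 product=2
t=6: arr=3 -> substrate=0 bound=3 product=3
t=7: arr=0 -> substrate=0 bound=3 product=3
t=8: arr=2 -> substrate=0 bound=2 product=6
t=9: arr=3 -> substrate=1 bound=4 product=6
t=10: arr=3 -> substrate=2 bound=4 product=8

Answer: 8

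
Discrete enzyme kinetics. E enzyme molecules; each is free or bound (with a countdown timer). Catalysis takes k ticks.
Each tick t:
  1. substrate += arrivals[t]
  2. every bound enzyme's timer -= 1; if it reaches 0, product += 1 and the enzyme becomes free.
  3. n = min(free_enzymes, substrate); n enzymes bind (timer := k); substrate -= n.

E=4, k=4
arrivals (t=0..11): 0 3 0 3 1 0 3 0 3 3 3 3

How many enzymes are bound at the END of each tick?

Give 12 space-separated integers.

Answer: 0 3 3 4 4 4 4 4 4 4 4 4

Derivation:
t=0: arr=0 -> substrate=0 bound=0 product=0
t=1: arr=3 -> substrate=0 bound=3 product=0
t=2: arr=0 -> substrate=0 bound=3 product=0
t=3: arr=3 -> substrate=2 bound=4 product=0
t=4: arr=1 -> substrate=3 bound=4 product=0
t=5: arr=0 -> substrate=0 bound=4 product=3
t=6: arr=3 -> substrate=3 bound=4 product=3
t=7: arr=0 -> substrate=2 bound=4 product=4
t=8: arr=3 -> substrate=5 bound=4 product=4
t=9: arr=3 -> substrate=5 bound=4 product=7
t=10: arr=3 -> substrate=8 bound=4 product=7
t=11: arr=3 -> substrate=10 bound=4 product=8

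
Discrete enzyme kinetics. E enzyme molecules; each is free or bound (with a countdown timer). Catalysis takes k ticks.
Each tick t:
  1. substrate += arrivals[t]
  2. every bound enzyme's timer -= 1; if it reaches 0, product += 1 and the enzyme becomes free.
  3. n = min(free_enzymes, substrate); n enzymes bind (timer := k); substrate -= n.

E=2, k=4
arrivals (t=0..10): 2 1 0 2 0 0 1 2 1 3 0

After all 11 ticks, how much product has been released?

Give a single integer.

Answer: 4

Derivation:
t=0: arr=2 -> substrate=0 bound=2 product=0
t=1: arr=1 -> substrate=1 bound=2 product=0
t=2: arr=0 -> substrate=1 bound=2 product=0
t=3: arr=2 -> substrate=3 bound=2 product=0
t=4: arr=0 -> substrate=1 bound=2 product=2
t=5: arr=0 -> substrate=1 bound=2 product=2
t=6: arr=1 -> substrate=2 bound=2 product=2
t=7: arr=2 -> substrate=4 bound=2 product=2
t=8: arr=1 -> substrate=3 bound=2 product=4
t=9: arr=3 -> substrate=6 bound=2 product=4
t=10: arr=0 -> substrate=6 bound=2 product=4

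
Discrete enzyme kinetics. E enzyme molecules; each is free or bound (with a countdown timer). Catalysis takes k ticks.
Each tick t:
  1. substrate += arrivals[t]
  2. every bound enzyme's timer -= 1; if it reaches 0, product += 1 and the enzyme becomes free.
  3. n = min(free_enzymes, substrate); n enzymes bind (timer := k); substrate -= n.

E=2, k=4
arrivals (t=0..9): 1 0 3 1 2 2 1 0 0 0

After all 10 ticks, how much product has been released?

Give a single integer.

t=0: arr=1 -> substrate=0 bound=1 product=0
t=1: arr=0 -> substrate=0 bound=1 product=0
t=2: arr=3 -> substrate=2 bound=2 product=0
t=3: arr=1 -> substrate=3 bound=2 product=0
t=4: arr=2 -> substrate=4 bound=2 product=1
t=5: arr=2 -> substrate=6 bound=2 product=1
t=6: arr=1 -> substrate=6 bound=2 product=2
t=7: arr=0 -> substrate=6 bound=2 product=2
t=8: arr=0 -> substrate=5 bound=2 product=3
t=9: arr=0 -> substrate=5 bound=2 product=3

Answer: 3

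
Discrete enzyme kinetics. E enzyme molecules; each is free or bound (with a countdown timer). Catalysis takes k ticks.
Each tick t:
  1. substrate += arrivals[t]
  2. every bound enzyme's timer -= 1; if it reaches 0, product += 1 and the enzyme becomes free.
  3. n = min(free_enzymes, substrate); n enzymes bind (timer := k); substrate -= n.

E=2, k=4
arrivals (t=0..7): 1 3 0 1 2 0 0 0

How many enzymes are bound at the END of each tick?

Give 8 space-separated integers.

t=0: arr=1 -> substrate=0 bound=1 product=0
t=1: arr=3 -> substrate=2 bound=2 product=0
t=2: arr=0 -> substrate=2 bound=2 product=0
t=3: arr=1 -> substrate=3 bound=2 product=0
t=4: arr=2 -> substrate=4 bound=2 product=1
t=5: arr=0 -> substrate=3 bound=2 product=2
t=6: arr=0 -> substrate=3 bound=2 product=2
t=7: arr=0 -> substrate=3 bound=2 product=2

Answer: 1 2 2 2 2 2 2 2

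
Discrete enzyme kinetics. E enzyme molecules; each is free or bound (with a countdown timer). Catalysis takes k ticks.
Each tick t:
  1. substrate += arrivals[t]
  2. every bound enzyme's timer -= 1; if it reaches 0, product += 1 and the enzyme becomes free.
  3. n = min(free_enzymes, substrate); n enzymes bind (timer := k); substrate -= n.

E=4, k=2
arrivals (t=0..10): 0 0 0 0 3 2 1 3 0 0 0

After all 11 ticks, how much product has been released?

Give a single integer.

t=0: arr=0 -> substrate=0 bound=0 product=0
t=1: arr=0 -> substrate=0 bound=0 product=0
t=2: arr=0 -> substrate=0 bound=0 product=0
t=3: arr=0 -> substrate=0 bound=0 product=0
t=4: arr=3 -> substrate=0 bound=3 product=0
t=5: arr=2 -> substrate=1 bound=4 product=0
t=6: arr=1 -> substrate=0 bound=3 product=3
t=7: arr=3 -> substrate=1 bound=4 product=4
t=8: arr=0 -> substrate=0 bound=3 product=6
t=9: arr=0 -> substrate=0 bound=1 product=8
t=10: arr=0 -> substrate=0 bound=0 product=9

Answer: 9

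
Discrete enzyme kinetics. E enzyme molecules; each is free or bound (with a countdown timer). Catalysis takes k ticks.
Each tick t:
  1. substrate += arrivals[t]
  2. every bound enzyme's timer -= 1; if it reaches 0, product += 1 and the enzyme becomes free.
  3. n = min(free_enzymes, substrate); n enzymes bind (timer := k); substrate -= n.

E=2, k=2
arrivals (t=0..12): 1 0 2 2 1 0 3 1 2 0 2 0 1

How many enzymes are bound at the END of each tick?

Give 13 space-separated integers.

Answer: 1 1 2 2 2 2 2 2 2 2 2 2 2

Derivation:
t=0: arr=1 -> substrate=0 bound=1 product=0
t=1: arr=0 -> substrate=0 bound=1 product=0
t=2: arr=2 -> substrate=0 bound=2 product=1
t=3: arr=2 -> substrate=2 bound=2 product=1
t=4: arr=1 -> substrate=1 bound=2 product=3
t=5: arr=0 -> substrate=1 bound=2 product=3
t=6: arr=3 -> substrate=2 bound=2 product=5
t=7: arr=1 -> substrate=3 bound=2 product=5
t=8: arr=2 -> substrate=3 bound=2 product=7
t=9: arr=0 -> substrate=3 bound=2 product=7
t=10: arr=2 -> substrate=3 bound=2 product=9
t=11: arr=0 -> substrate=3 bound=2 product=9
t=12: arr=1 -> substrate=2 bound=2 product=11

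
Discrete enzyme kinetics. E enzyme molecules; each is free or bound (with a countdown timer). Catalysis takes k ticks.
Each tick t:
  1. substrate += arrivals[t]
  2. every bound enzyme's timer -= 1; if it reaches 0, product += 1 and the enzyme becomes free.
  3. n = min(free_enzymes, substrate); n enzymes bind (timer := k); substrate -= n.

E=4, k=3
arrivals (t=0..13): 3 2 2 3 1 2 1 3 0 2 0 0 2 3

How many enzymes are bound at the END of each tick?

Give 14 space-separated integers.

Answer: 3 4 4 4 4 4 4 4 4 4 4 4 4 4

Derivation:
t=0: arr=3 -> substrate=0 bound=3 product=0
t=1: arr=2 -> substrate=1 bound=4 product=0
t=2: arr=2 -> substrate=3 bound=4 product=0
t=3: arr=3 -> substrate=3 bound=4 product=3
t=4: arr=1 -> substrate=3 bound=4 product=4
t=5: arr=2 -> substrate=5 bound=4 product=4
t=6: arr=1 -> substrate=3 bound=4 product=7
t=7: arr=3 -> substrate=5 bound=4 product=8
t=8: arr=0 -> substrate=5 bound=4 product=8
t=9: arr=2 -> substrate=4 bound=4 product=11
t=10: arr=0 -> substrate=3 bound=4 product=12
t=11: arr=0 -> substrate=3 bound=4 product=12
t=12: arr=2 -> substrate=2 bound=4 product=15
t=13: arr=3 -> substrate=4 bound=4 product=16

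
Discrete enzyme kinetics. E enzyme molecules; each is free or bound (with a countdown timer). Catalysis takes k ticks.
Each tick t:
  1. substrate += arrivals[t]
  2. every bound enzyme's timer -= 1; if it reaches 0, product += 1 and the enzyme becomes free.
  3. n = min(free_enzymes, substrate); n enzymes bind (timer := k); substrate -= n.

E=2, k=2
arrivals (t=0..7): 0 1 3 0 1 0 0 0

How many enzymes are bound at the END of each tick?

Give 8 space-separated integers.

t=0: arr=0 -> substrate=0 bound=0 product=0
t=1: arr=1 -> substrate=0 bound=1 product=0
t=2: arr=3 -> substrate=2 bound=2 product=0
t=3: arr=0 -> substrate=1 bound=2 product=1
t=4: arr=1 -> substrate=1 bound=2 product=2
t=5: arr=0 -> substrate=0 bound=2 product=3
t=6: arr=0 -> substrate=0 bound=1 product=4
t=7: arr=0 -> substrate=0 bound=0 product=5

Answer: 0 1 2 2 2 2 1 0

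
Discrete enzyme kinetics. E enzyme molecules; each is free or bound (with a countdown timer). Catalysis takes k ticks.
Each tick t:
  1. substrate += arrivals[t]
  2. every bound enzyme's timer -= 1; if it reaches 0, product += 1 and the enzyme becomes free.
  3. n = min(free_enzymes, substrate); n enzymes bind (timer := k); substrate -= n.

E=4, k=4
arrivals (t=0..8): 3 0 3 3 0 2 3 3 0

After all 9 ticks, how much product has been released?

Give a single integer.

Answer: 7

Derivation:
t=0: arr=3 -> substrate=0 bound=3 product=0
t=1: arr=0 -> substrate=0 bound=3 product=0
t=2: arr=3 -> substrate=2 bound=4 product=0
t=3: arr=3 -> substrate=5 bound=4 product=0
t=4: arr=0 -> substrate=2 bound=4 product=3
t=5: arr=2 -> substrate=4 bound=4 product=3
t=6: arr=3 -> substrate=6 bound=4 product=4
t=7: arr=3 -> substrate=9 bound=4 product=4
t=8: arr=0 -> substrate=6 bound=4 product=7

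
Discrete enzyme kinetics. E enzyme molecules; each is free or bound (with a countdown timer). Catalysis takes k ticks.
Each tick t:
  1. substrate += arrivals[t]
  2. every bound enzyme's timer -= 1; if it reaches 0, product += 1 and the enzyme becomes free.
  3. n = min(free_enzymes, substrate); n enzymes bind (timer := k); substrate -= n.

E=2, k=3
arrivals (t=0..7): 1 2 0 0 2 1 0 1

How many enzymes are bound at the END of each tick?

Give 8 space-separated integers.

t=0: arr=1 -> substrate=0 bound=1 product=0
t=1: arr=2 -> substrate=1 bound=2 product=0
t=2: arr=0 -> substrate=1 bound=2 product=0
t=3: arr=0 -> substrate=0 bound=2 product=1
t=4: arr=2 -> substrate=1 bound=2 product=2
t=5: arr=1 -> substrate=2 bound=2 product=2
t=6: arr=0 -> substrate=1 bound=2 product=3
t=7: arr=1 -> substrate=1 bound=2 product=4

Answer: 1 2 2 2 2 2 2 2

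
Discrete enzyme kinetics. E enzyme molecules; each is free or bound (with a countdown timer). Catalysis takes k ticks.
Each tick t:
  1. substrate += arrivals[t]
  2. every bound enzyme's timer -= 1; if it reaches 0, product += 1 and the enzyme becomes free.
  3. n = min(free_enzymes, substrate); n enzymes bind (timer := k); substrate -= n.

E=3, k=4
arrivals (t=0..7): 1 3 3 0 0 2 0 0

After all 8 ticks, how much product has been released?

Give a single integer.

t=0: arr=1 -> substrate=0 bound=1 product=0
t=1: arr=3 -> substrate=1 bound=3 product=0
t=2: arr=3 -> substrate=4 bound=3 product=0
t=3: arr=0 -> substrate=4 bound=3 product=0
t=4: arr=0 -> substrate=3 bound=3 product=1
t=5: arr=2 -> substrate=3 bound=3 product=3
t=6: arr=0 -> substrate=3 bound=3 product=3
t=7: arr=0 -> substrate=3 bound=3 product=3

Answer: 3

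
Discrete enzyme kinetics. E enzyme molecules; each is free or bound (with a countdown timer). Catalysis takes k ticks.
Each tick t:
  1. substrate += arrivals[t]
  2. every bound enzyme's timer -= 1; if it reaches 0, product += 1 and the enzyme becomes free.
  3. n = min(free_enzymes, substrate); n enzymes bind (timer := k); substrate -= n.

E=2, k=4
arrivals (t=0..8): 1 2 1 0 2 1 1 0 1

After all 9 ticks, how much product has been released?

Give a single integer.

t=0: arr=1 -> substrate=0 bound=1 product=0
t=1: arr=2 -> substrate=1 bound=2 product=0
t=2: arr=1 -> substrate=2 bound=2 product=0
t=3: arr=0 -> substrate=2 bound=2 product=0
t=4: arr=2 -> substrate=3 bound=2 product=1
t=5: arr=1 -> substrate=3 bound=2 product=2
t=6: arr=1 -> substrate=4 bound=2 product=2
t=7: arr=0 -> substrate=4 bound=2 product=2
t=8: arr=1 -> substrate=4 bound=2 product=3

Answer: 3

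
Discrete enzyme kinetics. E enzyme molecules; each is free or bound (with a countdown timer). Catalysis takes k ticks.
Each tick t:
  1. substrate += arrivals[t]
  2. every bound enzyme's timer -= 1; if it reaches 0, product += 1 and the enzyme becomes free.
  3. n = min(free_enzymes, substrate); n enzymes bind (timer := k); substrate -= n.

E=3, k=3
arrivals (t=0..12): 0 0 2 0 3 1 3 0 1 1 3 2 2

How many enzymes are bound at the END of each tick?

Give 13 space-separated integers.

Answer: 0 0 2 2 3 3 3 3 3 3 3 3 3

Derivation:
t=0: arr=0 -> substrate=0 bound=0 product=0
t=1: arr=0 -> substrate=0 bound=0 product=0
t=2: arr=2 -> substrate=0 bound=2 product=0
t=3: arr=0 -> substrate=0 bound=2 product=0
t=4: arr=3 -> substrate=2 bound=3 product=0
t=5: arr=1 -> substrate=1 bound=3 product=2
t=6: arr=3 -> substrate=4 bound=3 product=2
t=7: arr=0 -> substrate=3 bound=3 product=3
t=8: arr=1 -> substrate=2 bound=3 product=5
t=9: arr=1 -> substrate=3 bound=3 product=5
t=10: arr=3 -> substrate=5 bound=3 product=6
t=11: arr=2 -> substrate=5 bound=3 product=8
t=12: arr=2 -> substrate=7 bound=3 product=8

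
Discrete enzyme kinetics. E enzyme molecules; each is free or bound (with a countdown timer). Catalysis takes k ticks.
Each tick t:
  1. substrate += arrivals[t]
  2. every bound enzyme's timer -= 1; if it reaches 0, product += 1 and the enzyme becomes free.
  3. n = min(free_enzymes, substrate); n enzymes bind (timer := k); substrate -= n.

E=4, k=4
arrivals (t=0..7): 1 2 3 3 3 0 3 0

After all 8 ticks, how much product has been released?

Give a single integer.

Answer: 4

Derivation:
t=0: arr=1 -> substrate=0 bound=1 product=0
t=1: arr=2 -> substrate=0 bound=3 product=0
t=2: arr=3 -> substrate=2 bound=4 product=0
t=3: arr=3 -> substrate=5 bound=4 product=0
t=4: arr=3 -> substrate=7 bound=4 product=1
t=5: arr=0 -> substrate=5 bound=4 product=3
t=6: arr=3 -> substrate=7 bound=4 product=4
t=7: arr=0 -> substrate=7 bound=4 product=4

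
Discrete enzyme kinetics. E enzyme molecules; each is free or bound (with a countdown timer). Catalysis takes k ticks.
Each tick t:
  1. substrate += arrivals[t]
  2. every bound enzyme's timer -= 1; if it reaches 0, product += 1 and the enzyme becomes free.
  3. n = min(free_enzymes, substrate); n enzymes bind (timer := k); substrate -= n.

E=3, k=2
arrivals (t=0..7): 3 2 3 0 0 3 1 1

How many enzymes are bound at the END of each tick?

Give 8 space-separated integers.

t=0: arr=3 -> substrate=0 bound=3 product=0
t=1: arr=2 -> substrate=2 bound=3 product=0
t=2: arr=3 -> substrate=2 bound=3 product=3
t=3: arr=0 -> substrate=2 bound=3 product=3
t=4: arr=0 -> substrate=0 bound=2 product=6
t=5: arr=3 -> substrate=2 bound=3 product=6
t=6: arr=1 -> substrate=1 bound=3 product=8
t=7: arr=1 -> substrate=1 bound=3 product=9

Answer: 3 3 3 3 2 3 3 3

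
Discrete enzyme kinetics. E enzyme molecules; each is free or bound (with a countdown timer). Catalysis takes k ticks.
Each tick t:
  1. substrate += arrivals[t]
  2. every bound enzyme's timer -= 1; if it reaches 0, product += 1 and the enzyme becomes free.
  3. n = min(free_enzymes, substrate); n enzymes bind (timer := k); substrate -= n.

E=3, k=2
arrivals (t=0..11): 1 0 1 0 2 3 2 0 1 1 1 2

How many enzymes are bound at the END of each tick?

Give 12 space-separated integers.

Answer: 1 1 1 1 2 3 3 3 3 3 2 3

Derivation:
t=0: arr=1 -> substrate=0 bound=1 product=0
t=1: arr=0 -> substrate=0 bound=1 product=0
t=2: arr=1 -> substrate=0 bound=1 product=1
t=3: arr=0 -> substrate=0 bound=1 product=1
t=4: arr=2 -> substrate=0 bound=2 product=2
t=5: arr=3 -> substrate=2 bound=3 product=2
t=6: arr=2 -> substrate=2 bound=3 product=4
t=7: arr=0 -> substrate=1 bound=3 product=5
t=8: arr=1 -> substrate=0 bound=3 product=7
t=9: arr=1 -> substrate=0 bound=3 product=8
t=10: arr=1 -> substrate=0 bound=2 product=10
t=11: arr=2 -> substrate=0 bound=3 product=11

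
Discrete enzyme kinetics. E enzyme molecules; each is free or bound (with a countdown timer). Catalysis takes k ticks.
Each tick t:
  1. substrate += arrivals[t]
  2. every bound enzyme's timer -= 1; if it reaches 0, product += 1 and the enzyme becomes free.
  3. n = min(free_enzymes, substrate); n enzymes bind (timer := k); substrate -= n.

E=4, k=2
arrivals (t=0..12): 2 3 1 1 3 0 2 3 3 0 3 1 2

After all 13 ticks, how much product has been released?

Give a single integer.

Answer: 20

Derivation:
t=0: arr=2 -> substrate=0 bound=2 product=0
t=1: arr=3 -> substrate=1 bound=4 product=0
t=2: arr=1 -> substrate=0 bound=4 product=2
t=3: arr=1 -> substrate=0 bound=3 product=4
t=4: arr=3 -> substrate=0 bound=4 product=6
t=5: arr=0 -> substrate=0 bound=3 product=7
t=6: arr=2 -> substrate=0 bound=2 product=10
t=7: arr=3 -> substrate=1 bound=4 product=10
t=8: arr=3 -> substrate=2 bound=4 product=12
t=9: arr=0 -> substrate=0 bound=4 product=14
t=10: arr=3 -> substrate=1 bound=4 product=16
t=11: arr=1 -> substrate=0 bound=4 product=18
t=12: arr=2 -> substrate=0 bound=4 product=20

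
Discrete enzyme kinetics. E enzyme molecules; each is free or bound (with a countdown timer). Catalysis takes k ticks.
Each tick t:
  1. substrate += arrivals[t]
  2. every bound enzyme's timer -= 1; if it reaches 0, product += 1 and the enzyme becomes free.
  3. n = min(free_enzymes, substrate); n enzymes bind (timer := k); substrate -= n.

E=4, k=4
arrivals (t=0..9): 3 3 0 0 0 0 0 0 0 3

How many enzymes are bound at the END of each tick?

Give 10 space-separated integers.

t=0: arr=3 -> substrate=0 bound=3 product=0
t=1: arr=3 -> substrate=2 bound=4 product=0
t=2: arr=0 -> substrate=2 bound=4 product=0
t=3: arr=0 -> substrate=2 bound=4 product=0
t=4: arr=0 -> substrate=0 bound=3 product=3
t=5: arr=0 -> substrate=0 bound=2 product=4
t=6: arr=0 -> substrate=0 bound=2 product=4
t=7: arr=0 -> substrate=0 bound=2 product=4
t=8: arr=0 -> substrate=0 bound=0 product=6
t=9: arr=3 -> substrate=0 bound=3 product=6

Answer: 3 4 4 4 3 2 2 2 0 3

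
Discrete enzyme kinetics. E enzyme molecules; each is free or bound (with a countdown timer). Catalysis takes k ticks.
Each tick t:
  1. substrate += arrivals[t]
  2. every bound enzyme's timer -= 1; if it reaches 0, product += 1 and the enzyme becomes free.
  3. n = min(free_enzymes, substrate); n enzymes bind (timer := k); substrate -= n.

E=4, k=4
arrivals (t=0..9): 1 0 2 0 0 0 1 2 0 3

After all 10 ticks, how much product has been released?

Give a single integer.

t=0: arr=1 -> substrate=0 bound=1 product=0
t=1: arr=0 -> substrate=0 bound=1 product=0
t=2: arr=2 -> substrate=0 bound=3 product=0
t=3: arr=0 -> substrate=0 bound=3 product=0
t=4: arr=0 -> substrate=0 bound=2 product=1
t=5: arr=0 -> substrate=0 bound=2 product=1
t=6: arr=1 -> substrate=0 bound=1 product=3
t=7: arr=2 -> substrate=0 bound=3 product=3
t=8: arr=0 -> substrate=0 bound=3 product=3
t=9: arr=3 -> substrate=2 bound=4 product=3

Answer: 3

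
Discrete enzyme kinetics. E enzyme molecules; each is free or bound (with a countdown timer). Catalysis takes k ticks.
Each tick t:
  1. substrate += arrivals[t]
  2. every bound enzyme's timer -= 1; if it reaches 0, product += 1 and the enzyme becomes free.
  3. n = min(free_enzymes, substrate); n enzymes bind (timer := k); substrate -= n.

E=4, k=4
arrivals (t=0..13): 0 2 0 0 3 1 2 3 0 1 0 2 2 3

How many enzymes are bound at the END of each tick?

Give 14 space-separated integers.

t=0: arr=0 -> substrate=0 bound=0 product=0
t=1: arr=2 -> substrate=0 bound=2 product=0
t=2: arr=0 -> substrate=0 bound=2 product=0
t=3: arr=0 -> substrate=0 bound=2 product=0
t=4: arr=3 -> substrate=1 bound=4 product=0
t=5: arr=1 -> substrate=0 bound=4 product=2
t=6: arr=2 -> substrate=2 bound=4 product=2
t=7: arr=3 -> substrate=5 bound=4 product=2
t=8: arr=0 -> substrate=3 bound=4 product=4
t=9: arr=1 -> substrate=2 bound=4 product=6
t=10: arr=0 -> substrate=2 bound=4 product=6
t=11: arr=2 -> substrate=4 bound=4 product=6
t=12: arr=2 -> substrate=4 bound=4 product=8
t=13: arr=3 -> substrate=5 bound=4 product=10

Answer: 0 2 2 2 4 4 4 4 4 4 4 4 4 4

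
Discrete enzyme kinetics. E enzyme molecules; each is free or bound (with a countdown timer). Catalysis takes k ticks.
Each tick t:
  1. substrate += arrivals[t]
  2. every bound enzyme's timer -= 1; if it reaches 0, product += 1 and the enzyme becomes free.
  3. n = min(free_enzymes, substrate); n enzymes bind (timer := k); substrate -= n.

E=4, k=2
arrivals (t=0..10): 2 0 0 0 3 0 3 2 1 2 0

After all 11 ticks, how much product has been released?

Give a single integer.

Answer: 11

Derivation:
t=0: arr=2 -> substrate=0 bound=2 product=0
t=1: arr=0 -> substrate=0 bound=2 product=0
t=2: arr=0 -> substrate=0 bound=0 product=2
t=3: arr=0 -> substrate=0 bound=0 product=2
t=4: arr=3 -> substrate=0 bound=3 product=2
t=5: arr=0 -> substrate=0 bound=3 product=2
t=6: arr=3 -> substrate=0 bound=3 product=5
t=7: arr=2 -> substrate=1 bound=4 product=5
t=8: arr=1 -> substrate=0 bound=3 product=8
t=9: arr=2 -> substrate=0 bound=4 product=9
t=10: arr=0 -> substrate=0 bound=2 product=11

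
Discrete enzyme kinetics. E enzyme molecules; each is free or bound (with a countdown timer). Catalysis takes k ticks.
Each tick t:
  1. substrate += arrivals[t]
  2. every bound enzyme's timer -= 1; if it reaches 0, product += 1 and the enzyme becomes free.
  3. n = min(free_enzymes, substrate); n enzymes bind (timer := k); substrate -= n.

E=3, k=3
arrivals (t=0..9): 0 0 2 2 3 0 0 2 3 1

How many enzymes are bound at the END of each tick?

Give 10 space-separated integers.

Answer: 0 0 2 3 3 3 3 3 3 3

Derivation:
t=0: arr=0 -> substrate=0 bound=0 product=0
t=1: arr=0 -> substrate=0 bound=0 product=0
t=2: arr=2 -> substrate=0 bound=2 product=0
t=3: arr=2 -> substrate=1 bound=3 product=0
t=4: arr=3 -> substrate=4 bound=3 product=0
t=5: arr=0 -> substrate=2 bound=3 product=2
t=6: arr=0 -> substrate=1 bound=3 product=3
t=7: arr=2 -> substrate=3 bound=3 product=3
t=8: arr=3 -> substrate=4 bound=3 product=5
t=9: arr=1 -> substrate=4 bound=3 product=6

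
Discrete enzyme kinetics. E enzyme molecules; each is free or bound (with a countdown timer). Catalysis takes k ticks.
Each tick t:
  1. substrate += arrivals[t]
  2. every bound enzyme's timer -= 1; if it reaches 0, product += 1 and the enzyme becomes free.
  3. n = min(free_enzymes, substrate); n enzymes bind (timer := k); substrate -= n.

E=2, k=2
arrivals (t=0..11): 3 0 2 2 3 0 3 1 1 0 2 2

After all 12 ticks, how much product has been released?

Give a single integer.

Answer: 10

Derivation:
t=0: arr=3 -> substrate=1 bound=2 product=0
t=1: arr=0 -> substrate=1 bound=2 product=0
t=2: arr=2 -> substrate=1 bound=2 product=2
t=3: arr=2 -> substrate=3 bound=2 product=2
t=4: arr=3 -> substrate=4 bound=2 product=4
t=5: arr=0 -> substrate=4 bound=2 product=4
t=6: arr=3 -> substrate=5 bound=2 product=6
t=7: arr=1 -> substrate=6 bound=2 product=6
t=8: arr=1 -> substrate=5 bound=2 product=8
t=9: arr=0 -> substrate=5 bound=2 product=8
t=10: arr=2 -> substrate=5 bound=2 product=10
t=11: arr=2 -> substrate=7 bound=2 product=10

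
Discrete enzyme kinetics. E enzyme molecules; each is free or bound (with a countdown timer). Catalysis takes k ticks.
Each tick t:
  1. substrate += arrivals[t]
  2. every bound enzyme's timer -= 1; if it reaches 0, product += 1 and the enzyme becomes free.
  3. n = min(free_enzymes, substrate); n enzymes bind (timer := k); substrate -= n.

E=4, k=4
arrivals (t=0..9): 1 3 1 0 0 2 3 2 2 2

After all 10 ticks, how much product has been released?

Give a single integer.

t=0: arr=1 -> substrate=0 bound=1 product=0
t=1: arr=3 -> substrate=0 bound=4 product=0
t=2: arr=1 -> substrate=1 bound=4 product=0
t=3: arr=0 -> substrate=1 bound=4 product=0
t=4: arr=0 -> substrate=0 bound=4 product=1
t=5: arr=2 -> substrate=0 bound=3 product=4
t=6: arr=3 -> substrate=2 bound=4 product=4
t=7: arr=2 -> substrate=4 bound=4 product=4
t=8: arr=2 -> substrate=5 bound=4 product=5
t=9: arr=2 -> substrate=5 bound=4 product=7

Answer: 7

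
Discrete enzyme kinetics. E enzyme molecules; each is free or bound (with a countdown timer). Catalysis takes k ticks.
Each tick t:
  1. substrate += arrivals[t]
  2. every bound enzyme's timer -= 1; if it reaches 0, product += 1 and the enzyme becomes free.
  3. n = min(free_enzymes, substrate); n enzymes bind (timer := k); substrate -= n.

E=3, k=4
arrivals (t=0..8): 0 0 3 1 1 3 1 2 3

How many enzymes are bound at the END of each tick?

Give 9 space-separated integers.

t=0: arr=0 -> substrate=0 bound=0 product=0
t=1: arr=0 -> substrate=0 bound=0 product=0
t=2: arr=3 -> substrate=0 bound=3 product=0
t=3: arr=1 -> substrate=1 bound=3 product=0
t=4: arr=1 -> substrate=2 bound=3 product=0
t=5: arr=3 -> substrate=5 bound=3 product=0
t=6: arr=1 -> substrate=3 bound=3 product=3
t=7: arr=2 -> substrate=5 bound=3 product=3
t=8: arr=3 -> substrate=8 bound=3 product=3

Answer: 0 0 3 3 3 3 3 3 3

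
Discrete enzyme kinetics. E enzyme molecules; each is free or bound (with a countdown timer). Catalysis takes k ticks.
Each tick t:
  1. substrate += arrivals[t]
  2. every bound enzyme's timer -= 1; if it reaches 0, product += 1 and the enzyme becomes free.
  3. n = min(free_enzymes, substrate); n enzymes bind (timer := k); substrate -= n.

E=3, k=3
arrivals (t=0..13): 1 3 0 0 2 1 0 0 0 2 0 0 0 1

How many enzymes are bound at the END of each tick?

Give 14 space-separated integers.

Answer: 1 3 3 3 3 3 3 1 1 2 2 2 0 1

Derivation:
t=0: arr=1 -> substrate=0 bound=1 product=0
t=1: arr=3 -> substrate=1 bound=3 product=0
t=2: arr=0 -> substrate=1 bound=3 product=0
t=3: arr=0 -> substrate=0 bound=3 product=1
t=4: arr=2 -> substrate=0 bound=3 product=3
t=5: arr=1 -> substrate=1 bound=3 product=3
t=6: arr=0 -> substrate=0 bound=3 product=4
t=7: arr=0 -> substrate=0 bound=1 product=6
t=8: arr=0 -> substrate=0 bound=1 product=6
t=9: arr=2 -> substrate=0 bound=2 product=7
t=10: arr=0 -> substrate=0 bound=2 product=7
t=11: arr=0 -> substrate=0 bound=2 product=7
t=12: arr=0 -> substrate=0 bound=0 product=9
t=13: arr=1 -> substrate=0 bound=1 product=9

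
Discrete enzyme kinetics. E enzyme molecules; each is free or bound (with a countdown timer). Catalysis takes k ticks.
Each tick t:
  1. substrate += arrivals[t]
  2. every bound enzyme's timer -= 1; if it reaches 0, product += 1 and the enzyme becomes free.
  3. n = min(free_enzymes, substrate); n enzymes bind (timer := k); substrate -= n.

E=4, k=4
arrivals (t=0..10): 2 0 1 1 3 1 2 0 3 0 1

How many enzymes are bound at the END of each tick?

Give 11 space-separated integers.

Answer: 2 2 3 4 4 4 4 4 4 4 4

Derivation:
t=0: arr=2 -> substrate=0 bound=2 product=0
t=1: arr=0 -> substrate=0 bound=2 product=0
t=2: arr=1 -> substrate=0 bound=3 product=0
t=3: arr=1 -> substrate=0 bound=4 product=0
t=4: arr=3 -> substrate=1 bound=4 product=2
t=5: arr=1 -> substrate=2 bound=4 product=2
t=6: arr=2 -> substrate=3 bound=4 product=3
t=7: arr=0 -> substrate=2 bound=4 product=4
t=8: arr=3 -> substrate=3 bound=4 product=6
t=9: arr=0 -> substrate=3 bound=4 product=6
t=10: arr=1 -> substrate=3 bound=4 product=7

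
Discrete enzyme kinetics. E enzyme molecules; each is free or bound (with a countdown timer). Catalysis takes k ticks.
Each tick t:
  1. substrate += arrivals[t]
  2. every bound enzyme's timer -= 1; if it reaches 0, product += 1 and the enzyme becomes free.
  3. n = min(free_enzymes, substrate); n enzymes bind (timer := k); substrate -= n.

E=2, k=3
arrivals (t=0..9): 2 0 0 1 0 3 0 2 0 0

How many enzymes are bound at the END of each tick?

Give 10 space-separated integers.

Answer: 2 2 2 1 1 2 2 2 2 2

Derivation:
t=0: arr=2 -> substrate=0 bound=2 product=0
t=1: arr=0 -> substrate=0 bound=2 product=0
t=2: arr=0 -> substrate=0 bound=2 product=0
t=3: arr=1 -> substrate=0 bound=1 product=2
t=4: arr=0 -> substrate=0 bound=1 product=2
t=5: arr=3 -> substrate=2 bound=2 product=2
t=6: arr=0 -> substrate=1 bound=2 product=3
t=7: arr=2 -> substrate=3 bound=2 product=3
t=8: arr=0 -> substrate=2 bound=2 product=4
t=9: arr=0 -> substrate=1 bound=2 product=5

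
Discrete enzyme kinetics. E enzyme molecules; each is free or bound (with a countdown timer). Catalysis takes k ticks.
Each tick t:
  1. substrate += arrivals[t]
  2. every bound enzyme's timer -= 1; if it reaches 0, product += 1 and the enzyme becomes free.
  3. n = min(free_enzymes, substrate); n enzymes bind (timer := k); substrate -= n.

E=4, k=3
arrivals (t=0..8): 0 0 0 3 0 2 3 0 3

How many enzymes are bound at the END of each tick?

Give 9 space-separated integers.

Answer: 0 0 0 3 3 4 4 4 4

Derivation:
t=0: arr=0 -> substrate=0 bound=0 product=0
t=1: arr=0 -> substrate=0 bound=0 product=0
t=2: arr=0 -> substrate=0 bound=0 product=0
t=3: arr=3 -> substrate=0 bound=3 product=0
t=4: arr=0 -> substrate=0 bound=3 product=0
t=5: arr=2 -> substrate=1 bound=4 product=0
t=6: arr=3 -> substrate=1 bound=4 product=3
t=7: arr=0 -> substrate=1 bound=4 product=3
t=8: arr=3 -> substrate=3 bound=4 product=4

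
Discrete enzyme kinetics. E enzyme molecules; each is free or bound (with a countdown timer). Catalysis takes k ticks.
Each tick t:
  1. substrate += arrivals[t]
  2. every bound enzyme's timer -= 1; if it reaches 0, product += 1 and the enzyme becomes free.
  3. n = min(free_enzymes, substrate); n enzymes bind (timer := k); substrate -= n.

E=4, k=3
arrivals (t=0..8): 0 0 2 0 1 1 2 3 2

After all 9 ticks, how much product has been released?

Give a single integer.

Answer: 4

Derivation:
t=0: arr=0 -> substrate=0 bound=0 product=0
t=1: arr=0 -> substrate=0 bound=0 product=0
t=2: arr=2 -> substrate=0 bound=2 product=0
t=3: arr=0 -> substrate=0 bound=2 product=0
t=4: arr=1 -> substrate=0 bound=3 product=0
t=5: arr=1 -> substrate=0 bound=2 product=2
t=6: arr=2 -> substrate=0 bound=4 product=2
t=7: arr=3 -> substrate=2 bound=4 product=3
t=8: arr=2 -> substrate=3 bound=4 product=4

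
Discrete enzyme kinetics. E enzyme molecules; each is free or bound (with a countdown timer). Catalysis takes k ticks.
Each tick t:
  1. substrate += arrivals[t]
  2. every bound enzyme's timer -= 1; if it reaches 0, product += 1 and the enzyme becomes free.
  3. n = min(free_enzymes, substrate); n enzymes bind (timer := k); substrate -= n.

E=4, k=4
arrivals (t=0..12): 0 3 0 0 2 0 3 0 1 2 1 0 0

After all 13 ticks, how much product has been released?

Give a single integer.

t=0: arr=0 -> substrate=0 bound=0 product=0
t=1: arr=3 -> substrate=0 bound=3 product=0
t=2: arr=0 -> substrate=0 bound=3 product=0
t=3: arr=0 -> substrate=0 bound=3 product=0
t=4: arr=2 -> substrate=1 bound=4 product=0
t=5: arr=0 -> substrate=0 bound=2 product=3
t=6: arr=3 -> substrate=1 bound=4 product=3
t=7: arr=0 -> substrate=1 bound=4 product=3
t=8: arr=1 -> substrate=1 bound=4 product=4
t=9: arr=2 -> substrate=2 bound=4 product=5
t=10: arr=1 -> substrate=1 bound=4 product=7
t=11: arr=0 -> substrate=1 bound=4 product=7
t=12: arr=0 -> substrate=0 bound=4 product=8

Answer: 8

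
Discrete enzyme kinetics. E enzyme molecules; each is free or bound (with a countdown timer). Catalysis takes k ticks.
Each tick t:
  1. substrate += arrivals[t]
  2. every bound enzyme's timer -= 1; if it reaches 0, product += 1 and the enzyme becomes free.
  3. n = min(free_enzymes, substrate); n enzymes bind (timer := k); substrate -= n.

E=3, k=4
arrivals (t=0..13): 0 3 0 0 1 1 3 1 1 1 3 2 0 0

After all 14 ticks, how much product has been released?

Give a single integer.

t=0: arr=0 -> substrate=0 bound=0 product=0
t=1: arr=3 -> substrate=0 bound=3 product=0
t=2: arr=0 -> substrate=0 bound=3 product=0
t=3: arr=0 -> substrate=0 bound=3 product=0
t=4: arr=1 -> substrate=1 bound=3 product=0
t=5: arr=1 -> substrate=0 bound=2 product=3
t=6: arr=3 -> substrate=2 bound=3 product=3
t=7: arr=1 -> substrate=3 bound=3 product=3
t=8: arr=1 -> substrate=4 bound=3 product=3
t=9: arr=1 -> substrate=3 bound=3 product=5
t=10: arr=3 -> substrate=5 bound=3 product=6
t=11: arr=2 -> substrate=7 bound=3 product=6
t=12: arr=0 -> substrate=7 bound=3 product=6
t=13: arr=0 -> substrate=5 bound=3 product=8

Answer: 8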